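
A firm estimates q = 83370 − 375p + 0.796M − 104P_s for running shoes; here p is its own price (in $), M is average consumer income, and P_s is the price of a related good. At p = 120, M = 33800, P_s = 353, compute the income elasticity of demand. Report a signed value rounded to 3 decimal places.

0.942

At the given values, q = 83370 − 375(120) + 0.796(33800) − 104(353) = 28562.8.
∂q/∂M = 0.796.
E = (0.796) × (33800/28562.8) = 0.94195…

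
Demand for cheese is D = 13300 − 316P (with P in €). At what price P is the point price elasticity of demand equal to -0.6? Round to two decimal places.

15.78

Ed = −316P/(13300 − 316P). Set this equal to -0.6:
316P = 0.6·(13300 − 316P) ⇒ 316P(1 + 0.6) = 0.6·13300
P = 0.6·13300 / (316·1.6) = 15.7832…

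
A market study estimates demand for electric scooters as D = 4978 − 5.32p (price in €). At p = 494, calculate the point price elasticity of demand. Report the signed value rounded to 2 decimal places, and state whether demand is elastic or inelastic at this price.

dD/dp = −5.32. At p = 494, D = 4978 − 5.32(494) = 2349.92.
Ed = (dD/dp)·(p/D) = −5.32 × (494/2349.92) = -1.1183…
|Ed| = 1.12 > 1, so demand is elastic.

-1.12; elastic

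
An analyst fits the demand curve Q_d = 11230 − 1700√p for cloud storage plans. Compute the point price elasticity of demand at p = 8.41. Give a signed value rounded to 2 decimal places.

-0.39

dQ_d/dp = −1700/(2√p) = -293.103. At p = 8.41, Q_d = 6300.
Ed = (dQ_d/dp)·(p/Q_d) = (-293.103) × (8.41/6300) = -0.3912…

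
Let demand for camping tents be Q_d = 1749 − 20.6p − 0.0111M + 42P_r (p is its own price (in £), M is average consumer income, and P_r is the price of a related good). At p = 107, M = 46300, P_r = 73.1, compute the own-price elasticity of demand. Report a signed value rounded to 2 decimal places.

-1.05

At the given values, Q_d = 1749 − 20.6(107) − 0.0111(46300) + 42(73.1) = 2101.07.
∂Q_d/∂p = −20.6.
E = (-20.6) × (107/2101.07) = -1.0490…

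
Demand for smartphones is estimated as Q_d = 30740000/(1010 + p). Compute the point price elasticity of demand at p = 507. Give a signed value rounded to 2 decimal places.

dQ_d/dp = −30740000/(1010 + p)² = -13.3577. At p = 507, Q_d = 20263.7.
Ed = (dQ_d/dp)·(p/Q_d) = (-13.3577) × (507/20263.7) = -0.3342…

-0.33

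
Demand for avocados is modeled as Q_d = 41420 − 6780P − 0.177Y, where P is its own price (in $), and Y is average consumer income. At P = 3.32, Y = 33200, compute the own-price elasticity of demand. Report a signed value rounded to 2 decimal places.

At the given values, Q_d = 41420 − 6780(3.32) − 0.177(33200) = 13034.
∂Q_d/∂P = −6780.
E = (-6780) × (3.32/13034) = -1.7269…

-1.73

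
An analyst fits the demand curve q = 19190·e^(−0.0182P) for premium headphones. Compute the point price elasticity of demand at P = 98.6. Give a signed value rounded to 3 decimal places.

dq/dP = −0.0182·q = -58.0492. At P = 98.6, q = 3189.52.
Ed = (dq/dP)·(P/q) = (-58.0492) × (98.6/3189.52) = -1.79452

-1.795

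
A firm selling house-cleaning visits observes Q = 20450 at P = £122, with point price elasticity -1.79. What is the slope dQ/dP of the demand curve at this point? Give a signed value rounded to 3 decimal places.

-300.045

Ed = (dQ/dP)·(P/Q) ⇒ dQ/dP = Ed·Q/P = (-1.79)·20450/122 = -300.04508…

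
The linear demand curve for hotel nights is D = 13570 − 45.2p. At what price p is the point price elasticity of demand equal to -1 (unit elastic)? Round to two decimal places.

Ed = −45.2p/(13570 − 45.2p). Set this equal to -1:
45.2p = 1·(13570 − 45.2p) ⇒ 45.2p(1 + 1) = 1·13570
p = 1·13570 / (45.2·2) = 150.1106…

150.11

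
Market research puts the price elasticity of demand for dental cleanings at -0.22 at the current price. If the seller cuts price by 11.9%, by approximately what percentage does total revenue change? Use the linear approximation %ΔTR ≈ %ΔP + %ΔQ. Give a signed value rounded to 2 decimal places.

%ΔQ ≈ Ed × %ΔP = (-0.22) × (-11.9%) = +2.6180%
%ΔTR ≈ %ΔP + %ΔQ = (-11.9%) + (+2.6180%) = -9.2820%

-9.28%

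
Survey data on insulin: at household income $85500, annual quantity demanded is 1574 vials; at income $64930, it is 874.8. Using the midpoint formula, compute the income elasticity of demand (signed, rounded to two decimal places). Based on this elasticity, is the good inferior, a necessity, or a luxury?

%ΔQ = (874.8 − 1574)/[( 1574 + 874.8)/2] = -699.2/1224.4 = -0.571055…
%ΔIncome = (64930 − 85500)/[( 85500 + 64930)/2] = -20570/75215 = -0.273482…
E_income = (-699.2/1224.4) / (-20570/75215) = 2.0880…
E_income > 1 ⇒ normal good, luxury.

2.09; luxury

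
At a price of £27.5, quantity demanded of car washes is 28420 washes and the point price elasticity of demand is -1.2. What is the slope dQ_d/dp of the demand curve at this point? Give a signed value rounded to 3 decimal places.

-1240.145

Ed = (dQ_d/dp)·(p/Q_d) ⇒ dQ_d/dp = Ed·Q_d/p = (-1.2)·28420/27.5 = -1240.14545…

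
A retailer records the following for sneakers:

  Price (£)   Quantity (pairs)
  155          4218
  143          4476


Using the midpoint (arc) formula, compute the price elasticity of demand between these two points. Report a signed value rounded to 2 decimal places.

-0.74

%ΔQ = (4476 − 4218) / [(4218 + 4476)/2] = 258/4347 = 0.059351…
%ΔP = (143 − 155) / [(155 + 143)/2] = -12/149 = -0.080536…
Arc Ed = %ΔQ / %ΔP = (258/4347) / (-12/149) = -0.7369…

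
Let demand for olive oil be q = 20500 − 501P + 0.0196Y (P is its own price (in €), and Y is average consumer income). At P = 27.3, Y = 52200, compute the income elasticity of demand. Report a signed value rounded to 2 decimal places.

At the given values, q = 20500 − 501(27.3) + 0.0196(52200) = 7845.82.
∂q/∂Y = 0.0196.
E = (0.0196) × (52200/7845.82) = 0.1304…

0.13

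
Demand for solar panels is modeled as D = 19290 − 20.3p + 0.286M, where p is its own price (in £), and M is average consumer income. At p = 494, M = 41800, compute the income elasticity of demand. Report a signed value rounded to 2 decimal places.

At the given values, D = 19290 − 20.3(494) + 0.286(41800) = 21216.6.
∂D/∂M = 0.286.
E = (0.286) × (41800/21216.6) = 0.5634…

0.56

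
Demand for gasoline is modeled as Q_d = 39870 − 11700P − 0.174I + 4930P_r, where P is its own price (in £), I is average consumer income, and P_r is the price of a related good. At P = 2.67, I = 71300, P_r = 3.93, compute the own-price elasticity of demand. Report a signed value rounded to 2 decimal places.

At the given values, Q_d = 39870 − 11700(2.67) − 0.174(71300) + 4930(3.93) = 15599.7.
∂Q_d/∂P = −11700.
E = (-11700) × (2.67/15599.7) = -2.0025…

-2.00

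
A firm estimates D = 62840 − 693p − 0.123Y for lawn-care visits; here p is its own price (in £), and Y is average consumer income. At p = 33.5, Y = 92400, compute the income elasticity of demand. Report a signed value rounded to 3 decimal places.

-0.402

At the given values, D = 62840 − 693(33.5) − 0.123(92400) = 28259.3.
∂D/∂Y = -0.123.
E = (-0.123) × (92400/28259.3) = -0.40217…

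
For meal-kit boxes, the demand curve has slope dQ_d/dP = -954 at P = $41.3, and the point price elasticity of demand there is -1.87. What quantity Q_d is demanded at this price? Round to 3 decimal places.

Ed = (dQ_d/dP)·(P/Q_d) ⇒ Q_d = (dQ_d/dP)·P/Ed = (-954)·41.3/(-1.87) = 21069.62566…

21069.626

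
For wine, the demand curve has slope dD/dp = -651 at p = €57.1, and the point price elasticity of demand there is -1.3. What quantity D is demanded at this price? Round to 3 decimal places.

Ed = (dD/dp)·(p/D) ⇒ D = (dD/dp)·p/Ed = (-651)·57.1/(-1.3) = 28593.92307…

28593.923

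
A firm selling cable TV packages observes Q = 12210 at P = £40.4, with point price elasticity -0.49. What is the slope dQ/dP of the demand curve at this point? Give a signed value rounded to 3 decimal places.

Ed = (dQ/dP)·(P/Q) ⇒ dQ/dP = Ed·Q/P = (-0.49)·12210/40.4 = -148.09158…

-148.092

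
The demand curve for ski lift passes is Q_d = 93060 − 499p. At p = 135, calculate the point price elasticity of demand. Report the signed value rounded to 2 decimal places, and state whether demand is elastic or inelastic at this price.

-2.62; elastic

dQ_d/dp = −499. At p = 135, Q_d = 93060 − 499(135) = 25695.
Ed = (dQ_d/dp)·(p/Q_d) = −499 × (135/25695) = -2.6217…
|Ed| = 2.62 > 1, so demand is elastic.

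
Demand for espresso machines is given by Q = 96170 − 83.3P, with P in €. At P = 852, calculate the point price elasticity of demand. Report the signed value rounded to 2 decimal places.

-2.82

dQ/dP = −83.3. At P = 852, Q = 96170 − 83.3(852) = 25198.4.
Ed = (dQ/dP)·(P/Q) = −83.3 × (852/25198.4) = -2.8165…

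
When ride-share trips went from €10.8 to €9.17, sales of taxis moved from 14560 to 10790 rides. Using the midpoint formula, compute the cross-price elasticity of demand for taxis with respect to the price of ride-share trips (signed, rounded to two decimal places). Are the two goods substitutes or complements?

%ΔQ_{taxis} = (10790 − 14560)/avg = -3770/12675 = -0.297435…
%ΔP_{ride-share trips} = (9.17 − 10.8)/avg = -1.63/9.985 = -0.163244…
E_cross = (-3770/12675) / (-1.63/9.985) = 1.8220…
E_cross > 0 ⇒ the goods are substitutes.

1.82; substitutes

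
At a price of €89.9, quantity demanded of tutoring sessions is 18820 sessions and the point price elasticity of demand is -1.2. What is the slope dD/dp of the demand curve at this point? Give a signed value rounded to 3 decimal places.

Ed = (dD/dp)·(p/D) ⇒ dD/dp = Ed·D/p = (-1.2)·18820/89.9 = -251.21245…

-251.212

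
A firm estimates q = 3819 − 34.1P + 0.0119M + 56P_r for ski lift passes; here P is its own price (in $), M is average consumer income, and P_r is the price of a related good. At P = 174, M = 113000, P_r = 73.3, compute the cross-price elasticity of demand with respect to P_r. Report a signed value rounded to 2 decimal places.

At the given values, q = 3819 − 34.1(174) + 0.0119(113000) + 56(73.3) = 3335.1.
∂q/∂P_r = 56.
E = (56) × (73.3/3335.1) = 1.2307…

1.23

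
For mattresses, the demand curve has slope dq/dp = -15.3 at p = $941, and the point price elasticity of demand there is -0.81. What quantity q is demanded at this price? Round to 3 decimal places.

Ed = (dq/dp)·(p/q) ⇒ q = (dq/dp)·p/Ed = (-15.3)·941/(-0.81) = 17774.44444…

17774.444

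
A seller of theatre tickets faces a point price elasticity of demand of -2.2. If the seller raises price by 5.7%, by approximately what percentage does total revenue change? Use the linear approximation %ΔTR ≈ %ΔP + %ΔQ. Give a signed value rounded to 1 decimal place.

-6.8%

%ΔQ ≈ Ed × %ΔP = (-2.2) × (+5.7%) = -12.5400%
%ΔTR ≈ %ΔP + %ΔQ = (+5.7%) + (-12.5400%) = -6.8400%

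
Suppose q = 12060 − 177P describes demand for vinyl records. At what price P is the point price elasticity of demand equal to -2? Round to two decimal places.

Ed = −177P/(12060 − 177P). Set this equal to -2:
177P = 2·(12060 − 177P) ⇒ 177P(1 + 2) = 2·12060
P = 2·12060 / (177·3) = 45.4237…

45.42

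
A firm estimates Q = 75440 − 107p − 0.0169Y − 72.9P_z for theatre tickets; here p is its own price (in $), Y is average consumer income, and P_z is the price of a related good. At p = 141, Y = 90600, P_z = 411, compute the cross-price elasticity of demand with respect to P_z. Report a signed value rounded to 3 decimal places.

-1.038

At the given values, Q = 75440 − 107(141) − 0.0169(90600) − 72.9(411) = 28859.96.
∂Q/∂P_z = -72.9.
E = (-72.9) × (411/28859.96) = -1.03818…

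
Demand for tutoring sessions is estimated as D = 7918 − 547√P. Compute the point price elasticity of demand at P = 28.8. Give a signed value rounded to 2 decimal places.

-0.29

dD/dP = −547/(2√P) = -50.9637. At P = 28.8, D = 4982.49.
Ed = (dD/dP)·(P/D) = (-50.9637) × (28.8/4982.49) = -0.2945…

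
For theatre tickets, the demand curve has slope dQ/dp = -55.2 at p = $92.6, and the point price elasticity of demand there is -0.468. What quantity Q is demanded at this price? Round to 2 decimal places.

10922.05

Ed = (dQ/dp)·(p/Q) ⇒ Q = (dQ/dp)·p/Ed = (-55.2)·92.6/(-0.468) = 10922.0512…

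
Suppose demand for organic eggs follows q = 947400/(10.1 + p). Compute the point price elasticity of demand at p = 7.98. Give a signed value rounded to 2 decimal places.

-0.44

dq/dp = −947400/(10.1 + p)² = -2898.25. At p = 7.98, q = 52400.4.
Ed = (dq/dp)·(p/q) = (-2898.25) × (7.98/52400.4) = -0.4413…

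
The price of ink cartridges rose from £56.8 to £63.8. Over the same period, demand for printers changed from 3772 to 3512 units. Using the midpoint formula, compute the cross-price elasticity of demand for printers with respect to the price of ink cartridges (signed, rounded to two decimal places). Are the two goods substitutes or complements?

%ΔQ_{printers} = (3512 − 3772)/avg = -260/3642 = -0.071389…
%ΔP_{ink cartridges} = (63.8 − 56.8)/avg = 7/60.3 = 0.116086…
E_cross = (-260/3642) / (7/60.3) = -0.6149…
E_cross < 0 ⇒ the goods are complements.

-0.61; complements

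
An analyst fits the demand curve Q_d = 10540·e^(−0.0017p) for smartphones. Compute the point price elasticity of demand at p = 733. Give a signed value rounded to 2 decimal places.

dQ_d/dp = −0.0017·Q_d = -5.15365. At p = 733, Q_d = 3031.56.
Ed = (dQ_d/dp)·(p/Q_d) = (-5.15365) × (733/3031.56) = -1.2461

-1.25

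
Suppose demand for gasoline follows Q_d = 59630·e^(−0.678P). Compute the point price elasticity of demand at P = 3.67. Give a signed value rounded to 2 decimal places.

-2.49

dQ_d/dP = −0.678·Q_d = -3357.82. At P = 3.67, Q_d = 4952.53.
Ed = (dQ_d/dP)·(P/Q_d) = (-3357.82) × (3.67/4952.53) = -2.4882…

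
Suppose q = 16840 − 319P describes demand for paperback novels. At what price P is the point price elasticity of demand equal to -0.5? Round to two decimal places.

Ed = −319P/(16840 − 319P). Set this equal to -0.5:
319P = 0.5·(16840 − 319P) ⇒ 319P(1 + 0.5) = 0.5·16840
P = 0.5·16840 / (319·1.5) = 17.5966…

17.60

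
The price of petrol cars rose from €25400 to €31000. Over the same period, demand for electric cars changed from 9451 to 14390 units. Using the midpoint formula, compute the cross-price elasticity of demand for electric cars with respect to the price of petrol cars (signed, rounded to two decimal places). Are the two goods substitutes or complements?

2.09; substitutes

%ΔQ_{electric cars} = (14390 − 9451)/avg = 4939/11920.5 = 0.414328…
%ΔP_{petrol cars} = (31000 − 25400)/avg = 5600/28200 = 0.198581…
E_cross = (4939/11920.5) / (5600/28200) = 2.0864…
E_cross > 0 ⇒ the goods are substitutes.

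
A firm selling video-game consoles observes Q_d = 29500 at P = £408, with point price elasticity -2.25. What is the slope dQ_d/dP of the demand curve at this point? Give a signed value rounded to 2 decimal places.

Ed = (dQ_d/dP)·(P/Q_d) ⇒ dQ_d/dP = Ed·Q_d/P = (-2.25)·29500/408 = -162.6838…

-162.68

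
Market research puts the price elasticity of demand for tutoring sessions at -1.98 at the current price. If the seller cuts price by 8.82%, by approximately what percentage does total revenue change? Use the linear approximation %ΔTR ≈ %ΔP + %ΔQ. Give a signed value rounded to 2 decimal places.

+8.64%

%ΔQ ≈ Ed × %ΔP = (-1.98) × (-8.82%) = +17.4636%
%ΔTR ≈ %ΔP + %ΔQ = (-8.82%) + (+17.4636%) = +8.6436%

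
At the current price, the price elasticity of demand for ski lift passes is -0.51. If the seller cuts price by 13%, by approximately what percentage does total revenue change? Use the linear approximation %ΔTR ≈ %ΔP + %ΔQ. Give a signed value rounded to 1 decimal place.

-6.4%

%ΔQ ≈ Ed × %ΔP = (-0.51) × (-13%) = +6.6300%
%ΔTR ≈ %ΔP + %ΔQ = (-13%) + (+6.6300%) = -6.3700%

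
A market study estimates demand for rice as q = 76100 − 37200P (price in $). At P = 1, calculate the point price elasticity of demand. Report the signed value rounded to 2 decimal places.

-0.96

dq/dP = −37200. At P = 1, q = 76100 − 37200(1) = 38900.
Ed = (dq/dP)·(P/q) = −37200 × (1/38900) = -0.9562…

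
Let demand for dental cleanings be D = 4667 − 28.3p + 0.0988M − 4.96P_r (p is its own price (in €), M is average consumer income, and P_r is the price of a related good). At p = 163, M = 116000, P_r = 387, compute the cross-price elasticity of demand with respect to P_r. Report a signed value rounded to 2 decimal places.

-0.20

At the given values, D = 4667 − 28.3(163) + 0.0988(116000) − 4.96(387) = 9595.38.
∂D/∂P_r = -4.96.
E = (-4.96) × (387/9595.38) = -0.2000…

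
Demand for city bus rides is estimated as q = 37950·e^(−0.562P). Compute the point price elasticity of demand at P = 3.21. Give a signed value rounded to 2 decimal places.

-1.80

dq/dP = −0.562·q = -3511.33. At P = 3.21, q = 6247.93.
Ed = (dq/dP)·(P/q) = (-3511.33) × (3.21/6247.93) = -1.8040…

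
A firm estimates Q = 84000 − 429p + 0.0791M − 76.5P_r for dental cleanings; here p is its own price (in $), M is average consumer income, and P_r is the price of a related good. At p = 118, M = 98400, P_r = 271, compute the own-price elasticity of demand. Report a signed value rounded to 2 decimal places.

At the given values, Q = 84000 − 429(118) + 0.0791(98400) − 76.5(271) = 20429.94.
∂Q/∂p = −429.
E = (-429) × (118/20429.94) = -2.4778…

-2.48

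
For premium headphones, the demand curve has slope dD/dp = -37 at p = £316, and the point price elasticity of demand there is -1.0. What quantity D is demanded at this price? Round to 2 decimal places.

Ed = (dD/dp)·(p/D) ⇒ D = (dD/dp)·p/Ed = (-37)·316/(-1.0) = 11692

11692.00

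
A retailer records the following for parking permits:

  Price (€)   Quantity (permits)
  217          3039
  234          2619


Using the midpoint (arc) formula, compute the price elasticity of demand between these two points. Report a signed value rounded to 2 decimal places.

-1.97

%ΔQ = (2619 − 3039) / [(3039 + 2619)/2] = -420/2829 = -0.148462…
%ΔP = (234 − 217) / [(217 + 234)/2] = 17/225.5 = 0.075388…
Arc Ed = %ΔQ / %ΔP = (-420/2829) / (17/225.5) = -1.9693…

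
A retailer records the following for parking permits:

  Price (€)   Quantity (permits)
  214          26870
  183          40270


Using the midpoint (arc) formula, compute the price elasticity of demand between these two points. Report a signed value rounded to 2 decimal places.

-2.56

%ΔQ = (40270 − 26870) / [(26870 + 40270)/2] = 13400/33570 = 0.399165…
%ΔP = (183 − 214) / [(214 + 183)/2] = -31/198.5 = -0.156171…
Arc Ed = %ΔQ / %ΔP = (13400/33570) / (-31/198.5) = -2.5559…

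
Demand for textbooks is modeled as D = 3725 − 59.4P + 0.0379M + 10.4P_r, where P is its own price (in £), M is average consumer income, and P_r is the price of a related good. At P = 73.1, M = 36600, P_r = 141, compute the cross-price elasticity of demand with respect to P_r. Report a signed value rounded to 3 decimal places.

At the given values, D = 3725 − 59.4(73.1) + 0.0379(36600) + 10.4(141) = 2236.4.
∂D/∂P_r = 10.4.
E = (10.4) × (141/2236.4) = 0.65569…

0.656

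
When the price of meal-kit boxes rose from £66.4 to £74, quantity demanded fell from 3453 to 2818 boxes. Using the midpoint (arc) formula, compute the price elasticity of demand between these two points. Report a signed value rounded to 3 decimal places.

%ΔQ = (2818 − 3453) / [(3453 + 2818)/2] = -635/3135.5 = -0.202519…
%ΔP = (74 − 66.4) / [(66.4 + 74)/2] = 7.6/70.2 = 0.108262…
Arc Ed = %ΔQ / %ΔP = (-635/3135.5) / (7.6/70.2) = -1.87064…

-1.871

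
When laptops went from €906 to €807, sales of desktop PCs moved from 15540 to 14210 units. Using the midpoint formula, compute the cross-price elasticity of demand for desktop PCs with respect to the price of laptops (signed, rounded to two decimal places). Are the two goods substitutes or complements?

0.77; substitutes

%ΔQ_{desktop PCs} = (14210 − 15540)/avg = -1330/14875 = -0.089411…
%ΔP_{laptops} = (807 − 906)/avg = -99/856.5 = -0.115586…
E_cross = (-1330/14875) / (-99/856.5) = 0.7735…
E_cross > 0 ⇒ the goods are substitutes.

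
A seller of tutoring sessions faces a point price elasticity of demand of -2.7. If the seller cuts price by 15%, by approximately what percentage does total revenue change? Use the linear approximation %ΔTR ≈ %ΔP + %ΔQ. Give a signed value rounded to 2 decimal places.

%ΔQ ≈ Ed × %ΔP = (-2.7) × (-15%) = +40.5000%
%ΔTR ≈ %ΔP + %ΔQ = (-15%) + (+40.5000%) = +25.5000%

+25.50%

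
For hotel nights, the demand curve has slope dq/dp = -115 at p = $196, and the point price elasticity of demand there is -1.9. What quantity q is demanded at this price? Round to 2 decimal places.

11863.16

Ed = (dq/dp)·(p/q) ⇒ q = (dq/dp)·p/Ed = (-115)·196/(-1.9) = 11863.1578…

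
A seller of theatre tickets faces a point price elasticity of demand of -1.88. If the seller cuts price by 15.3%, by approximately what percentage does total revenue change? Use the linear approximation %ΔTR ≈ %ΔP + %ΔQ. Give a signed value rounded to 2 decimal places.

%ΔQ ≈ Ed × %ΔP = (-1.88) × (-15.3%) = +28.7640%
%ΔTR ≈ %ΔP + %ΔQ = (-15.3%) + (+28.7640%) = +13.4640%

+13.46%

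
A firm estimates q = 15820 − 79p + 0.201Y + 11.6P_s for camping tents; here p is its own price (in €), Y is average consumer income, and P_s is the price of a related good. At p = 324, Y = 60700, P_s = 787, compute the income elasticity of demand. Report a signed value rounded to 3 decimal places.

1.056

At the given values, q = 15820 − 79(324) + 0.201(60700) + 11.6(787) = 11553.9.
∂q/∂Y = 0.201.
E = (0.201) × (60700/11553.9) = 1.05598…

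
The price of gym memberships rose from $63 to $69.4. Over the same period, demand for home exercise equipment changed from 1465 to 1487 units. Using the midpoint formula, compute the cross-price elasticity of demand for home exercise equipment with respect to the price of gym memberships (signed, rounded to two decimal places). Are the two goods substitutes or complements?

%ΔQ_{home exercise equipment} = (1487 − 1465)/avg = 22/1476 = 0.014905…
%ΔP_{gym memberships} = (69.4 − 63)/avg = 6.4/66.2 = 0.096676…
E_cross = (22/1476) / (6.4/66.2) = 0.1541…
E_cross > 0 ⇒ the goods are substitutes.

0.15; substitutes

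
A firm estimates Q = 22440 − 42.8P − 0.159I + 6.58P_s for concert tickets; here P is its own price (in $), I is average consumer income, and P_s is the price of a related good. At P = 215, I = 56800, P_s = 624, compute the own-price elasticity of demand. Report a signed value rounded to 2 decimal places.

-1.11

At the given values, Q = 22440 − 42.8(215) − 0.159(56800) + 6.58(624) = 8312.72.
∂Q/∂P = −42.8.
E = (-42.8) × (215/8312.72) = -1.1069…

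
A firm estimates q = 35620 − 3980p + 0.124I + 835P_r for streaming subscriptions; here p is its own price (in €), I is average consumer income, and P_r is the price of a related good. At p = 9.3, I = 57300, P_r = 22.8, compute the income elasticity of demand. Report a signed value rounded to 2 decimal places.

0.29

At the given values, q = 35620 − 3980(9.3) + 0.124(57300) + 835(22.8) = 24749.2.
∂q/∂I = 0.124.
E = (0.124) × (57300/24749.2) = 0.2870…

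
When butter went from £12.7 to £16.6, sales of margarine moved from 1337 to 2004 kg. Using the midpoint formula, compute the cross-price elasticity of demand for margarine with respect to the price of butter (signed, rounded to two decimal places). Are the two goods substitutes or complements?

1.50; substitutes

%ΔQ_{margarine} = (2004 − 1337)/avg = 667/1670.5 = 0.399281…
%ΔP_{butter} = (16.6 − 12.7)/avg = 3.9/14.65 = 0.266211…
E_cross = (667/1670.5) / (3.9/14.65) = 1.4998…
E_cross > 0 ⇒ the goods are substitutes.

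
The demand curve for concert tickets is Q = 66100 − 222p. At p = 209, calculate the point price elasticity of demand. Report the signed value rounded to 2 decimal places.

-2.35

dQ/dp = −222. At p = 209, Q = 66100 − 222(209) = 19702.
Ed = (dQ/dp)·(p/Q) = −222 × (209/19702) = -2.3549…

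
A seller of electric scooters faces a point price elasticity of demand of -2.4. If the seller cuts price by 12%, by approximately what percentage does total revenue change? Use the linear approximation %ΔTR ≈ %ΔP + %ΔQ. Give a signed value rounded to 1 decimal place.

%ΔQ ≈ Ed × %ΔP = (-2.4) × (-12%) = +28.8000%
%ΔTR ≈ %ΔP + %ΔQ = (-12%) + (+28.8000%) = +16.8000%

+16.8%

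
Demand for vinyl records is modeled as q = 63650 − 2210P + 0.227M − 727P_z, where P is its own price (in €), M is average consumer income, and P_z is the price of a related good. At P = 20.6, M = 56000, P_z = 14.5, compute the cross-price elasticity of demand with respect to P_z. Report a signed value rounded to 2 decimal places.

-0.52

At the given values, q = 63650 − 2210(20.6) + 0.227(56000) − 727(14.5) = 20294.5.
∂q/∂P_z = -727.
E = (-727) × (14.5/20294.5) = -0.5194…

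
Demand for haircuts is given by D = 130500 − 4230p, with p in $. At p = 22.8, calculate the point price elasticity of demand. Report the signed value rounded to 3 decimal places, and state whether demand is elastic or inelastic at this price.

-2.832; elastic

dD/dp = −4230. At p = 22.8, D = 130500 − 4230(22.8) = 34056.
Ed = (dD/dp)·(p/D) = −4230 × (22.8/34056) = -2.83192…
|Ed| = 2.832 > 1, so demand is elastic.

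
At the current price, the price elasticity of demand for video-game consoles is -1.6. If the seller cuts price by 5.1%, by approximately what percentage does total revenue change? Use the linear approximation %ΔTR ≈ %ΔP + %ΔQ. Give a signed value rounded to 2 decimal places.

%ΔQ ≈ Ed × %ΔP = (-1.6) × (-5.1%) = +8.1600%
%ΔTR ≈ %ΔP + %ΔQ = (-5.1%) + (+8.1600%) = +3.0600%

+3.06%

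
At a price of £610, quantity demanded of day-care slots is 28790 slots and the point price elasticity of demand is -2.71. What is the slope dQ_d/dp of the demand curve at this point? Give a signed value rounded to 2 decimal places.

Ed = (dQ_d/dp)·(p/Q_d) ⇒ dQ_d/dp = Ed·Q_d/p = (-2.71)·28790/610 = -127.9031…

-127.90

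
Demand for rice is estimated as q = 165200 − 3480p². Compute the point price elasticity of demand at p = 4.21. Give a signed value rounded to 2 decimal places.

dq/dp = −2·3480·p = -29301.6. At p = 4.21, q = 103520.132.
Ed = (dq/dp)·(p/q) = (-29301.6) × (4.21/103520.132) = -1.1916…

-1.19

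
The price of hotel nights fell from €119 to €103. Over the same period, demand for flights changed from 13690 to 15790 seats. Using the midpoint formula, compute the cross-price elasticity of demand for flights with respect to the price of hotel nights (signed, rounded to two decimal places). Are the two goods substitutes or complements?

%ΔQ_{flights} = (15790 − 13690)/avg = 2100/14740 = 0.142469…
%ΔP_{hotel nights} = (103 − 119)/avg = -16/111 = -0.144144…
E_cross = (2100/14740) / (-16/111) = -0.9883…
E_cross < 0 ⇒ the goods are complements.

-0.99; complements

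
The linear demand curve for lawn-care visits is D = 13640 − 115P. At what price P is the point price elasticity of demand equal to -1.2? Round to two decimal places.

64.70

Ed = −115P/(13640 − 115P). Set this equal to -1.2:
115P = 1.2·(13640 − 115P) ⇒ 115P(1 + 1.2) = 1.2·13640
P = 1.2·13640 / (115·2.2) = 64.6956…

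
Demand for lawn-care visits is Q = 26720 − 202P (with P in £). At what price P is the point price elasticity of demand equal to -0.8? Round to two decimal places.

Ed = −202P/(26720 − 202P). Set this equal to -0.8:
202P = 0.8·(26720 − 202P) ⇒ 202P(1 + 0.8) = 0.8·26720
P = 0.8·26720 / (202·1.8) = 58.7898…

58.79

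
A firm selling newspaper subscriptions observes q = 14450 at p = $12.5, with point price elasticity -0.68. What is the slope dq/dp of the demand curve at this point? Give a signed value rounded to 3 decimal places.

Ed = (dq/dp)·(p/q) ⇒ dq/dp = Ed·q/p = (-0.68)·14450/12.5 = -786.08

-786.080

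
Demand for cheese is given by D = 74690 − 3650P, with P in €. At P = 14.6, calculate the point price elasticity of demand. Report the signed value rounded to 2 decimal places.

-2.49

dD/dP = −3650. At P = 14.6, D = 74690 − 3650(14.6) = 21400.
Ed = (dD/dP)·(P/D) = −3650 × (14.6/21400) = -2.4901…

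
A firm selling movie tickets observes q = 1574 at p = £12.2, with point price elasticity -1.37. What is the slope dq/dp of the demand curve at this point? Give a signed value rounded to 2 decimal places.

-176.75

Ed = (dq/dp)·(p/q) ⇒ dq/dp = Ed·q/p = (-1.37)·1574/12.2 = -176.7524…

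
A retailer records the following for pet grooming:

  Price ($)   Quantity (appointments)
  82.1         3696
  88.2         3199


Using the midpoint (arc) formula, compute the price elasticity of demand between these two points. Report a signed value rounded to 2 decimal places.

%ΔQ = (3199 − 3696) / [(3696 + 3199)/2] = -497/3447.5 = -0.144162…
%ΔP = (88.2 − 82.1) / [(82.1 + 88.2)/2] = 6.1/85.15 = 0.071638…
Arc Ed = %ΔQ / %ΔP = (-497/3447.5) / (6.1/85.15) = -2.0123…

-2.01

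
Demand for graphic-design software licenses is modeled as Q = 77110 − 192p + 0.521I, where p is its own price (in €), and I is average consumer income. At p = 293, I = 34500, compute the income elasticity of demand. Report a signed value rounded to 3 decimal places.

0.463

At the given values, Q = 77110 − 192(293) + 0.521(34500) = 38828.5.
∂Q/∂I = 0.521.
E = (0.521) × (34500/38828.5) = 0.46292…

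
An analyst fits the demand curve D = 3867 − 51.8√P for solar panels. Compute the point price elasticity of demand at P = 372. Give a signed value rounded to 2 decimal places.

-0.17

dD/dP = −51.8/(2√P) = -1.34285. At P = 372, D = 2867.92.
Ed = (dD/dP)·(P/D) = (-1.34285) × (372/2867.92) = -0.1741…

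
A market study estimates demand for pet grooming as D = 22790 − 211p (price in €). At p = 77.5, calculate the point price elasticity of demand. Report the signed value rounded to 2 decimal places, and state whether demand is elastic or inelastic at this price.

-2.54; elastic

dD/dp = −211. At p = 77.5, D = 22790 − 211(77.5) = 6437.5.
Ed = (dD/dp)·(p/D) = −211 × (77.5/6437.5) = -2.5401…
|Ed| = 2.54 > 1, so demand is elastic.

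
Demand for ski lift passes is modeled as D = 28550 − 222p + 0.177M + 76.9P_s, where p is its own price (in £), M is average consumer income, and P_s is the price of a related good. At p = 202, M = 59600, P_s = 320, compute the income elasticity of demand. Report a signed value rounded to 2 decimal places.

0.56

At the given values, D = 28550 − 222(202) + 0.177(59600) + 76.9(320) = 18863.2.
∂D/∂M = 0.177.
E = (0.177) × (59600/18863.2) = 0.5592…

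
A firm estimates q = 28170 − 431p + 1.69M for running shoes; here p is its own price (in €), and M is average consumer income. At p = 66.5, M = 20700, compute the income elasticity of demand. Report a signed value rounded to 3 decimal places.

1.014

At the given values, q = 28170 − 431(66.5) + 1.69(20700) = 34491.5.
∂q/∂M = 1.69.
E = (1.69) × (20700/34491.5) = 1.01424…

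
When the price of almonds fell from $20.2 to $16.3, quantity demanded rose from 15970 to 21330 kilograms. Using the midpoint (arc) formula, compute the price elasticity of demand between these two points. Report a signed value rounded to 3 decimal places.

-1.345

%ΔQ = (21330 − 15970) / [(15970 + 21330)/2] = 5360/18650 = 0.287399…
%ΔP = (16.3 − 20.2) / [(20.2 + 16.3)/2] = -3.9/18.25 = -0.213698…
Arc Ed = %ΔQ / %ΔP = (5360/18650) / (-3.9/18.25) = -1.34488…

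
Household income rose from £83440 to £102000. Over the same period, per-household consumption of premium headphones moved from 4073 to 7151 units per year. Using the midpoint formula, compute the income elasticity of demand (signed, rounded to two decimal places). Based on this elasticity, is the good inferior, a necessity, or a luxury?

2.74; luxury

%ΔQ = (7151 − 4073)/[( 4073 + 7151)/2] = 3078/5612 = 0.548467…
%ΔIncome = (102000 − 83440)/[( 83440 + 102000)/2] = 18560/92720 = 0.200172…
E_income = (3078/5612) / (18560/92720) = 2.7399…
E_income > 1 ⇒ normal good, luxury.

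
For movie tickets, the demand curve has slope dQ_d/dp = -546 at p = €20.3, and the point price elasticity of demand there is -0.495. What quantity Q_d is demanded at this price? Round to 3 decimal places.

Ed = (dQ_d/dp)·(p/Q_d) ⇒ Q_d = (dQ_d/dp)·p/Ed = (-546)·20.3/(-0.495) = 22391.51515…

22391.515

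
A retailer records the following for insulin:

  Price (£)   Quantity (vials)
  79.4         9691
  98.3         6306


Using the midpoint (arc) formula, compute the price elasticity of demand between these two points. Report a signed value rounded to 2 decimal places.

%ΔQ = (6306 − 9691) / [(9691 + 6306)/2] = -3385/7998.5 = -0.423204…
%ΔP = (98.3 − 79.4) / [(79.4 + 98.3)/2] = 18.9/88.85 = 0.212718…
Arc Ed = %ΔQ / %ΔP = (-3385/7998.5) / (18.9/88.85) = -1.9895…

-1.99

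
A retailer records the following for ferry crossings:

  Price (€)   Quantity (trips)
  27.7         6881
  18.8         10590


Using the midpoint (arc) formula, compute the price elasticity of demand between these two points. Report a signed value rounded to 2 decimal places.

%ΔQ = (10590 − 6881) / [(6881 + 10590)/2] = 3709/8735.5 = 0.424589…
%ΔP = (18.8 − 27.7) / [(27.7 + 18.8)/2] = -8.9/23.25 = -0.382795…
Arc Ed = %ΔQ / %ΔP = (3709/8735.5) / (-8.9/23.25) = -1.1091…

-1.11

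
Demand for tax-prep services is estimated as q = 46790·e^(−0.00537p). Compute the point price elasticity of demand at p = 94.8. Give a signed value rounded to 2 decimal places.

dq/dp = −0.00537·q = -151.021. At p = 94.8, q = 28123.2.
Ed = (dq/dp)·(p/q) = (-151.021) × (94.8/28123.2) = -0.5090…

-0.51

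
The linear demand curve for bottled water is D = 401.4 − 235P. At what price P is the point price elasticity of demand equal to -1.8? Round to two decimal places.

1.10

Ed = −235P/(401.4 − 235P). Set this equal to -1.8:
235P = 1.8·(401.4 − 235P) ⇒ 235P(1 + 1.8) = 1.8·401.4
P = 1.8·401.4 / (235·2.8) = 1.0980…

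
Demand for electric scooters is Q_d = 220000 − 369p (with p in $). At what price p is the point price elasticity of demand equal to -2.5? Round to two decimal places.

Ed = −369p/(220000 − 369p). Set this equal to -2.5:
369p = 2.5·(220000 − 369p) ⇒ 369p(1 + 2.5) = 2.5·220000
p = 2.5·220000 / (369·3.5) = 425.8614…

425.86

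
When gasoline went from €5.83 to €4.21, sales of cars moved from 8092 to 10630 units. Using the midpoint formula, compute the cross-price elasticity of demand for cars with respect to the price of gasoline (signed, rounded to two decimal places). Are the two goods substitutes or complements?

%ΔQ_{cars} = (10630 − 8092)/avg = 2538/9361 = 0.271124…
%ΔP_{gasoline} = (4.21 − 5.83)/avg = -1.62/5.02 = -0.322709…
E_cross = (2538/9361) / (-1.62/5.02) = -0.8401…
E_cross < 0 ⇒ the goods are complements.

-0.84; complements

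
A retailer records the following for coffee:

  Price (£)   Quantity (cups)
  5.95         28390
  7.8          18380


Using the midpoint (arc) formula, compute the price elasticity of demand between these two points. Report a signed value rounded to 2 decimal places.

-1.59

%ΔQ = (18380 − 28390) / [(28390 + 18380)/2] = -10010/23385 = -0.428052…
%ΔP = (7.8 − 5.95) / [(5.95 + 7.8)/2] = 1.85/6.875 = 0.269090…
Arc Ed = %ΔQ / %ΔP = (-10010/23385) / (1.85/6.875) = -1.5907…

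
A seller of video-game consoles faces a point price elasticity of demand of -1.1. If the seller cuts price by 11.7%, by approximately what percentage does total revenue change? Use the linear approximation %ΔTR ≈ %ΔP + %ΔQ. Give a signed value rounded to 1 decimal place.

+1.2%

%ΔQ ≈ Ed × %ΔP = (-1.1) × (-11.7%) = +12.8700%
%ΔTR ≈ %ΔP + %ΔQ = (-11.7%) + (+12.8700%) = +1.1700%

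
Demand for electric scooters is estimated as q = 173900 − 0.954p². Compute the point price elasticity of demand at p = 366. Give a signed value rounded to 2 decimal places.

dq/dp = −2·0.954·p = -698.328. At p = 366, q = 46105.976.
Ed = (dq/dp)·(p/q) = (-698.328) × (366/46105.976) = -5.5434…

-5.54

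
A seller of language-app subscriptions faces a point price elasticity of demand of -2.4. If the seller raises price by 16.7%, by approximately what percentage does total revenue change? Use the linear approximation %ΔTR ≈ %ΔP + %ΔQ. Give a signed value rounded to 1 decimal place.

-23.4%

%ΔQ ≈ Ed × %ΔP = (-2.4) × (+16.7%) = -40.0800%
%ΔTR ≈ %ΔP + %ΔQ = (+16.7%) + (-40.0800%) = -23.3800%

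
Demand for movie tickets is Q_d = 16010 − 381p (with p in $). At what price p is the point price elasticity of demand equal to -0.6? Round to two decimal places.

Ed = −381p/(16010 − 381p). Set this equal to -0.6:
381p = 0.6·(16010 − 381p) ⇒ 381p(1 + 0.6) = 0.6·16010
p = 0.6·16010 / (381·1.6) = 15.7578…

15.76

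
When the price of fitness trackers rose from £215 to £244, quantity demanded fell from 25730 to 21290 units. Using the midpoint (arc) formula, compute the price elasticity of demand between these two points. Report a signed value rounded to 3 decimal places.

-1.495

%ΔQ = (21290 − 25730) / [(25730 + 21290)/2] = -4440/23510 = -0.188855…
%ΔP = (244 − 215) / [(215 + 244)/2] = 29/229.5 = 0.126361…
Arc Ed = %ΔQ / %ΔP = (-4440/23510) / (29/229.5) = -1.49456…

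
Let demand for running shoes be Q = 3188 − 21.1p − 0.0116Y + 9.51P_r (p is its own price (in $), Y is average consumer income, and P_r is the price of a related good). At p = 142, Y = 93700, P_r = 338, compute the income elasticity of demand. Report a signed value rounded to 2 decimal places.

At the given values, Q = 3188 − 21.1(142) − 0.0116(93700) + 9.51(338) = 2319.26.
∂Q/∂Y = -0.0116.
E = (-0.0116) × (93700/2319.26) = -0.4686…

-0.47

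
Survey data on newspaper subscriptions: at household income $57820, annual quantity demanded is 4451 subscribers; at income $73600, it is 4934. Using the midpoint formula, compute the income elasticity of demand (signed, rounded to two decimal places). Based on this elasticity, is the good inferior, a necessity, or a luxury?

%ΔQ = (4934 − 4451)/[( 4451 + 4934)/2] = 483/4692.5 = 0.102930…
%ΔIncome = (73600 − 57820)/[( 57820 + 73600)/2] = 15780/65710 = 0.240146…
E_income = (483/4692.5) / (15780/65710) = 0.4286…
0 < E_income < 1 ⇒ normal good, necessity.

0.43; necessity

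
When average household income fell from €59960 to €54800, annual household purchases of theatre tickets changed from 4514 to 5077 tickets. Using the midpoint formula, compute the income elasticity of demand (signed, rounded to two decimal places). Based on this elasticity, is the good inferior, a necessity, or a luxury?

-1.31; inferior

%ΔQ = (5077 − 4514)/[( 4514 + 5077)/2] = 563/4795.5 = 0.117401…
%ΔIncome = (54800 − 59960)/[( 59960 + 54800)/2] = -5160/57380 = -0.089926…
E_income = (563/4795.5) / (-5160/57380) = -1.3055…
E_income < 0 ⇒ inferior good.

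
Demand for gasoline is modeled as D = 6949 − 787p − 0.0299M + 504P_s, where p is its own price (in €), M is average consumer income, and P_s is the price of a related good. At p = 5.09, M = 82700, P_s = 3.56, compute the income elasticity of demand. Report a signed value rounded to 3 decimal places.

At the given values, D = 6949 − 787(5.09) − 0.0299(82700) + 504(3.56) = 2264.68.
∂D/∂M = -0.0299.
E = (-0.0299) × (82700/2264.68) = -1.09186…

-1.092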